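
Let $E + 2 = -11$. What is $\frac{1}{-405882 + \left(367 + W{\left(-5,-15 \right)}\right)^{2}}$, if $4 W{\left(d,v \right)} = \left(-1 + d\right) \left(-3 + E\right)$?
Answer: $- \frac{1}{253001} \approx -3.9526 \cdot 10^{-6}$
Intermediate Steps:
$E = -13$ ($E = -2 - 11 = -13$)
$W{\left(d,v \right)} = 4 - 4 d$ ($W{\left(d,v \right)} = \frac{\left(-1 + d\right) \left(-3 - 13\right)}{4} = \frac{\left(-1 + d\right) \left(-16\right)}{4} = \frac{16 - 16 d}{4} = 4 - 4 d$)
$\frac{1}{-405882 + \left(367 + W{\left(-5,-15 \right)}\right)^{2}} = \frac{1}{-405882 + \left(367 + \left(4 - -20\right)\right)^{2}} = \frac{1}{-405882 + \left(367 + \left(4 + 20\right)\right)^{2}} = \frac{1}{-405882 + \left(367 + 24\right)^{2}} = \frac{1}{-405882 + 391^{2}} = \frac{1}{-405882 + 152881} = \frac{1}{-253001} = - \frac{1}{253001}$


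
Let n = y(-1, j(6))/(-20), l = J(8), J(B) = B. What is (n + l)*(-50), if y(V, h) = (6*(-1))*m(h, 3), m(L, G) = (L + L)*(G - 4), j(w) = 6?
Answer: -220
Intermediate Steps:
m(L, G) = 2*L*(-4 + G) (m(L, G) = (2*L)*(-4 + G) = 2*L*(-4 + G))
y(V, h) = 12*h (y(V, h) = (6*(-1))*(2*h*(-4 + 3)) = -12*h*(-1) = -(-12)*h = 12*h)
l = 8
n = -18/5 (n = (12*6)/(-20) = 72*(-1/20) = -18/5 ≈ -3.6000)
(n + l)*(-50) = (-18/5 + 8)*(-50) = (22/5)*(-50) = -220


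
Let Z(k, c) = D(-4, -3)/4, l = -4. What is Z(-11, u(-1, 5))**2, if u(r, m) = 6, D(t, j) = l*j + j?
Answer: 81/16 ≈ 5.0625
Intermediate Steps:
D(t, j) = -3*j (D(t, j) = -4*j + j = -3*j)
Z(k, c) = 9/4 (Z(k, c) = -3*(-3)/4 = 9*(1/4) = 9/4)
Z(-11, u(-1, 5))**2 = (9/4)**2 = 81/16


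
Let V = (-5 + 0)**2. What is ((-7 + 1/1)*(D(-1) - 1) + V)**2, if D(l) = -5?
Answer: 3721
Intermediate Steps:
V = 25 (V = (-5)**2 = 25)
((-7 + 1/1)*(D(-1) - 1) + V)**2 = ((-7 + 1/1)*(-5 - 1) + 25)**2 = ((-7 + 1)*(-6) + 25)**2 = (-6*(-6) + 25)**2 = (36 + 25)**2 = 61**2 = 3721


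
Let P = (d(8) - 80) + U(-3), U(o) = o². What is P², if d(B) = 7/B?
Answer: 314721/64 ≈ 4917.5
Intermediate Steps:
P = -561/8 (P = (7/8 - 80) + (-3)² = (7*(⅛) - 80) + 9 = (7/8 - 80) + 9 = -633/8 + 9 = -561/8 ≈ -70.125)
P² = (-561/8)² = 314721/64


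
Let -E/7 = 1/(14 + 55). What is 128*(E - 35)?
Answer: -310016/69 ≈ -4493.0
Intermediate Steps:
E = -7/69 (E = -7/(14 + 55) = -7/69 ≈ -0.10145)
128*(E - 35) = 128*(-7/69 - 35) = 128*(-2422/69) = -310016/69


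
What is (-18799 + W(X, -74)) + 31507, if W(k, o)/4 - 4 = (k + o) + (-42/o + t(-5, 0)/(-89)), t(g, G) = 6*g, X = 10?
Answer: 41069040/3293 ≈ 12472.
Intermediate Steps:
W(k, o) = 1544/89 - 168/o + 4*k + 4*o (W(k, o) = 16 + 4*((k + o) + (-42/o + (6*(-5))/(-89))) = 16 + 4*((k + o) + (-42/o - 30*(-1/89))) = 16 + 4*((k + o) + (-42/o + 30/89)) = 16 + 4*((k + o) + (30/89 - 42/o)) = 16 + 4*(30/89 + k + o - 42/o) = 16 + (120/89 - 168/o + 4*k + 4*o) = 1544/89 - 168/o + 4*k + 4*o)
(-18799 + W(X, -74)) + 31507 = (-18799 + (1544/89 - 168/(-74) + 4*10 + 4*(-74))) + 31507 = (-18799 + (1544/89 - 168*(-1/74) + 40 - 296)) + 31507 = (-18799 + (1544/89 + 84/37 + 40 - 296)) + 31507 = (-18799 - 778404/3293) + 31507 = -62683511/3293 + 31507 = 41069040/3293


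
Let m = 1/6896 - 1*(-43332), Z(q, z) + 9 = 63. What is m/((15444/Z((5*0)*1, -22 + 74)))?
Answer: 298817473/1972256 ≈ 151.51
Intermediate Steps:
Z(q, z) = 54 (Z(q, z) = -9 + 63 = 54)
m = 298817473/6896 (m = 1/6896 + 43332 = 298817473/6896 ≈ 43332.)
m/((15444/Z((5*0)*1, -22 + 74))) = 298817473/(6896*((15444/54))) = 298817473/(6896*((15444*(1/54)))) = (298817473/6896)/286 = (298817473/6896)*(1/286) = 298817473/1972256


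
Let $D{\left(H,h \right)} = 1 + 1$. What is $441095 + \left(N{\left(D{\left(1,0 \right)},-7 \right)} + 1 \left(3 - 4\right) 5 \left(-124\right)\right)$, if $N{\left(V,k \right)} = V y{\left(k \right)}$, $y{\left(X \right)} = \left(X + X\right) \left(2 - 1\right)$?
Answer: $441687$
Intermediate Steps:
$y{\left(X \right)} = 2 X$ ($y{\left(X \right)} = 2 X 1 = 2 X$)
$D{\left(H,h \right)} = 2$
$N{\left(V,k \right)} = 2 V k$ ($N{\left(V,k \right)} = V 2 k = 2 V k$)
$441095 + \left(N{\left(D{\left(1,0 \right)},-7 \right)} + 1 \left(3 - 4\right) 5 \left(-124\right)\right) = 441095 + \left(2 \cdot 2 \left(-7\right) + 1 \left(3 - 4\right) 5 \left(-124\right)\right) = 441095 - \left(28 - 1 \left(-1\right) 5 \left(-124\right)\right) = 441095 - \left(28 - \left(-1\right) 5 \left(-124\right)\right) = 441095 - -592 = 441095 + \left(-28 + 620\right) = 441095 + 592 = 441687$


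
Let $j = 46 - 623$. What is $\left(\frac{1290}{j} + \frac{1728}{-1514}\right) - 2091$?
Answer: $- \frac{914800857}{436789} \approx -2094.4$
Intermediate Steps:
$j = -577$ ($j = 46 - 623 = -577$)
$\left(\frac{1290}{j} + \frac{1728}{-1514}\right) - 2091 = \left(\frac{1290}{-577} + \frac{1728}{-1514}\right) - 2091 = \left(1290 \left(- \frac{1}{577}\right) + 1728 \left(- \frac{1}{1514}\right)\right) - 2091 = \left(- \frac{1290}{577} - \frac{864}{757}\right) - 2091 = - \frac{1475058}{436789} - 2091 = - \frac{914800857}{436789}$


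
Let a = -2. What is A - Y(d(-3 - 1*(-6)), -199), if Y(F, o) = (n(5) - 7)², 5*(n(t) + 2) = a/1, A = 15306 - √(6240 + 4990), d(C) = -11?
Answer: 380441/25 - √11230 ≈ 15112.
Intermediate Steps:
A = 15306 - √11230 ≈ 15200.
n(t) = -12/5 (n(t) = -2 + (-2/1)/5 = -2 + (-2*1)/5 = -2 + (⅕)*(-2) = -2 - ⅖ = -12/5)
Y(F, o) = 2209/25 (Y(F, o) = (-12/5 - 7)² = (-47/5)² = 2209/25)
A - Y(d(-3 - 1*(-6)), -199) = (15306 - √11230) - 1*2209/25 = (15306 - √11230) - 2209/25 = 380441/25 - √11230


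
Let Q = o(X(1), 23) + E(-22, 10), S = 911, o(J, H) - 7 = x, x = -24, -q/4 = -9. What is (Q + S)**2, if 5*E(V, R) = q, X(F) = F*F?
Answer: 20304036/25 ≈ 8.1216e+5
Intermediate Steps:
q = 36 (q = -4*(-9) = 36)
X(F) = F**2
E(V, R) = 36/5 (E(V, R) = (1/5)*36 = 36/5)
o(J, H) = -17 (o(J, H) = 7 - 24 = -17)
Q = -49/5 (Q = -17 + 36/5 = -49/5 ≈ -9.8000)
(Q + S)**2 = (-49/5 + 911)**2 = (4506/5)**2 = 20304036/25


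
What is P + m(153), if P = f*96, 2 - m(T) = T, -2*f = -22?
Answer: 905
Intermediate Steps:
f = 11 (f = -1/2*(-22) = 11)
m(T) = 2 - T
P = 1056 (P = 11*96 = 1056)
P + m(153) = 1056 + (2 - 1*153) = 1056 + (2 - 153) = 1056 - 151 = 905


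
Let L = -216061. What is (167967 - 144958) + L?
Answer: -193052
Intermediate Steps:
(167967 - 144958) + L = (167967 - 144958) - 216061 = 23009 - 216061 = -193052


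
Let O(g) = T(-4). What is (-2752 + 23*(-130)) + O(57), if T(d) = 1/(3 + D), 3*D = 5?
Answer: -80385/14 ≈ -5741.8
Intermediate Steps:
D = 5/3 (D = (⅓)*5 = 5/3 ≈ 1.6667)
T(d) = 3/14 (T(d) = 1/(3 + 5/3) = 1/(14/3) = 3/14)
O(g) = 3/14
(-2752 + 23*(-130)) + O(57) = (-2752 + 23*(-130)) + 3/14 = (-2752 - 2990) + 3/14 = -5742 + 3/14 = -80385/14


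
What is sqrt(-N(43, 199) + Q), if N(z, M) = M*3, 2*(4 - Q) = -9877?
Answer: sqrt(17382)/2 ≈ 65.920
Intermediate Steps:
Q = 9885/2 (Q = 4 - 1/2*(-9877) = 4 + 9877/2 = 9885/2 ≈ 4942.5)
N(z, M) = 3*M
sqrt(-N(43, 199) + Q) = sqrt(-3*199 + 9885/2) = sqrt(-1*597 + 9885/2) = sqrt(-597 + 9885/2) = sqrt(8691/2) = sqrt(17382)/2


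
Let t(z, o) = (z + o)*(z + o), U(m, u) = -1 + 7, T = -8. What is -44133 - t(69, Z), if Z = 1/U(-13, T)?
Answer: -1761013/36 ≈ -48917.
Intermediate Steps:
U(m, u) = 6
Z = 1/6 ≈ 0.16667
t(z, o) = (o + z)**2 (t(z, o) = (o + z)*(o + z) = (o + z)**2)
-44133 - t(69, Z) = -44133 - (1/6 + 69)**2 = -44133 - (415/6)**2 = -44133 - 1*172225/36 = -44133 - 172225/36 = -1761013/36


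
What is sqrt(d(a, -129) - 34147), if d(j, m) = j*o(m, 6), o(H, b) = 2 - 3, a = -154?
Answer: 3*I*sqrt(3777) ≈ 184.37*I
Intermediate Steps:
o(H, b) = -1
d(j, m) = -j (d(j, m) = j*(-1) = -j)
sqrt(d(a, -129) - 34147) = sqrt(-1*(-154) - 34147) = sqrt(154 - 34147) = sqrt(-33993) = 3*I*sqrt(3777)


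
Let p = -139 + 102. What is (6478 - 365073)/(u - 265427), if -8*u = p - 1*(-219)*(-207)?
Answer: 1434380/1039023 ≈ 1.3805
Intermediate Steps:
p = -37
u = 22685/4 (u = -(-37 - 1*(-219)*(-207))/8 = -(-37 + 219*(-207))/8 = -(-37 - 45333)/8 = -⅛*(-45370) = 22685/4 ≈ 5671.3)
(6478 - 365073)/(u - 265427) = (6478 - 365073)/(22685/4 - 265427) = -358595/(-1039023/4) = -358595*(-4/1039023) = 1434380/1039023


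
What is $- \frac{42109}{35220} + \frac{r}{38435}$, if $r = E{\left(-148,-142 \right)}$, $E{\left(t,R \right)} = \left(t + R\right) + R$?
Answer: $- \frac{326734891}{270736140} \approx -1.2068$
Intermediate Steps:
$E{\left(t,R \right)} = t + 2 R$ ($E{\left(t,R \right)} = \left(R + t\right) + R = t + 2 R$)
$r = -432$ ($r = -148 + 2 \left(-142\right) = -148 - 284 = -432$)
$- \frac{42109}{35220} + \frac{r}{38435} = - \frac{42109}{35220} - \frac{432}{38435} = - \frac{326734891}{270736140}$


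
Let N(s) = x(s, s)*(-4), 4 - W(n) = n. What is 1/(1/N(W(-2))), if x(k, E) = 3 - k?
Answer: 12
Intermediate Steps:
W(n) = 4 - n
N(s) = -12 + 4*s (N(s) = (3 - s)*(-4) = -12 + 4*s)
1/(1/N(W(-2))) = 1/(1/(-12 + 4*(4 - 1*(-2)))) = 1/(1/(-12 + 4*(4 + 2))) = 1/(1/(-12 + 4*6)) = 1/(1/(-12 + 24)) = 1/(1/12) = 12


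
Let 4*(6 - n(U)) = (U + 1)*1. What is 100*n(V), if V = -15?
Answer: 950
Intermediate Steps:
n(U) = 23/4 - U/4 (n(U) = 6 - (U + 1)/4 = 6 - (1 + U)/4 = 6 + (-¼ - U/4) = 23/4 - U/4)
100*n(V) = 100*(23/4 - ¼*(-15)) = 100*(23/4 + 15/4) = 100*(19/2) = 950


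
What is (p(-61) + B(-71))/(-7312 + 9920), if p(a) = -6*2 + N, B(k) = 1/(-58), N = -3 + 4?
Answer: -639/151264 ≈ -0.0042244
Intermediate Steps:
N = 1
B(k) = -1/58
p(a) = -11 (p(a) = -6*2 + 1 = -12 + 1 = -11)
(p(-61) + B(-71))/(-7312 + 9920) = (-11 - 1/58)/(-7312 + 9920) = -639/58/2608 = -639/58*1/2608 = -639/151264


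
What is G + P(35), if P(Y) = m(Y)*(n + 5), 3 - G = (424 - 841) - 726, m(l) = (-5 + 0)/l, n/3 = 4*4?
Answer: 7969/7 ≈ 1138.4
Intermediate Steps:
n = 48 (n = 3*(4*4) = 3*16 = 48)
m(l) = -5/l
G = 1146 (G = 3 - ((424 - 841) - 726) = 3 - (-417 - 726) = 3 - 1*(-1143) = 3 + 1143 = 1146)
P(Y) = -265/Y (P(Y) = (-5/Y)*(48 + 5) = -5/Y*53 = -265/Y)
G + P(35) = 1146 - 265/35 = 1146 - 265*1/35 = 1146 - 53/7 = 7969/7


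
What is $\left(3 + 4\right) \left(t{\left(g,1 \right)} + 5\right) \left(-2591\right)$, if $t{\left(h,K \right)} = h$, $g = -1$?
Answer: $-72548$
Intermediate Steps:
$\left(3 + 4\right) \left(t{\left(g,1 \right)} + 5\right) \left(-2591\right) = \left(3 + 4\right) \left(-1 + 5\right) \left(-2591\right) = 7 \cdot 4 \left(-2591\right) = 28 \left(-2591\right) = -72548$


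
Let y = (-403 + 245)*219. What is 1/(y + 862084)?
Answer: 1/827482 ≈ 1.2085e-6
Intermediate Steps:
y = -34602 (y = -158*219 = -34602)
1/(y + 862084) = 1/(-34602 + 862084) = 1/827482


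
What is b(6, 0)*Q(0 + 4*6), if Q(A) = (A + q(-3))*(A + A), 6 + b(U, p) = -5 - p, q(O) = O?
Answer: -11088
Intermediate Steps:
b(U, p) = -11 - p (b(U, p) = -6 + (-5 - p) = -11 - p)
Q(A) = 2*A*(-3 + A) (Q(A) = (A - 3)*(A + A) = (-3 + A)*(2*A) = 2*A*(-3 + A))
b(6, 0)*Q(0 + 4*6) = (-11 - 1*0)*(2*(0 + 4*6)*(-3 + (0 + 4*6))) = (-11 + 0)*(2*(0 + 24)*(-3 + (0 + 24))) = -22*24*(-3 + 24) = -22*24*21 = -11*1008 = -11088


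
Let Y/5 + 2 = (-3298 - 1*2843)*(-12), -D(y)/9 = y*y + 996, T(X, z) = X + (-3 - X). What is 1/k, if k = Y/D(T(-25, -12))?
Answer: -1809/73690 ≈ -0.024549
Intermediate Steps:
T(X, z) = -3
D(y) = -8964 - 9*y² (D(y) = -9*(y*y + 996) = -9*(y² + 996) = -9*(996 + y²) = -8964 - 9*y²)
Y = 368450 (Y = -10 + 5*((-3298 - 1*2843)*(-12)) = -10 + 5*((-3298 - 2843)*(-12)) = -10 + 5*(-6141*(-12)) = -10 + 5*73692 = -10 + 368460 = 368450)
k = -73690/1809 (k = 368450/(-8964 - 9*(-3)²) = 368450/(-8964 - 9*9) = 368450/(-8964 - 81) = 368450/(-9045) = 368450*(-1/9045) = -73690/1809 ≈ -40.735)
1/k = 1/(-73690/1809) = -1809/73690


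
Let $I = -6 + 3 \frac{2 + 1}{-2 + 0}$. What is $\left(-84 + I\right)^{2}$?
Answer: $\frac{35721}{4} \approx 8930.3$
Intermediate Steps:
$I = - \frac{21}{2}$ ($I = -6 + 3 \frac{3}{-2} = -6 + 3 \cdot 3 \left(- \frac{1}{2}\right) = -6 + 3 \left(- \frac{3}{2}\right) = -6 - \frac{9}{2} = - \frac{21}{2} \approx -10.5$)
$\left(-84 + I\right)^{2} = \left(-84 - \frac{21}{2}\right)^{2} = \left(- \frac{189}{2}\right)^{2} = \frac{35721}{4}$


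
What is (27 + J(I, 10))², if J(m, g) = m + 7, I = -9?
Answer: 625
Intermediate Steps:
J(m, g) = 7 + m
(27 + J(I, 10))² = (27 + (7 - 9))² = (27 - 2)² = 25² = 625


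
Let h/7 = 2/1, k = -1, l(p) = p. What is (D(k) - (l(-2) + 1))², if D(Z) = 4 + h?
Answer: 361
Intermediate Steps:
h = 14 (h = 7*(2/1) = 7*(2*1) = 7*2 = 14)
D(Z) = 18 (D(Z) = 4 + 14 = 18)
(D(k) - (l(-2) + 1))² = (18 - (-2 + 1))² = (18 - 1*(-1))² = (18 + 1)² = 19² = 361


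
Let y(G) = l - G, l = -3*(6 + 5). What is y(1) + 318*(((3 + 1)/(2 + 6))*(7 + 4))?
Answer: 1715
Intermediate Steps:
l = -33 (l = -3*11 = -33)
y(G) = -33 - G
y(1) + 318*(((3 + 1)/(2 + 6))*(7 + 4)) = (-33 - 1*1) + 318*(((3 + 1)/(2 + 6))*(7 + 4)) = (-33 - 1) + 318*((4/8)*11) = -34 + 318*((4*(⅛))*11) = -34 + 318*((½)*11) = -34 + 318*(11/2) = -34 + 1749 = 1715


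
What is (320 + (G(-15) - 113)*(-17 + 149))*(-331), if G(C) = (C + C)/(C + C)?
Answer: 4787584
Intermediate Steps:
G(C) = 1 (G(C) = (2*C)/((2*C)) = (2*C)*(1/(2*C)) = 1)
(320 + (G(-15) - 113)*(-17 + 149))*(-331) = (320 + (1 - 113)*(-17 + 149))*(-331) = (320 - 112*132)*(-331) = (320 - 14784)*(-331) = -14464*(-331) = 4787584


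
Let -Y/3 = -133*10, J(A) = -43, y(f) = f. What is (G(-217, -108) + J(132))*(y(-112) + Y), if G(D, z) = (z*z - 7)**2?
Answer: 526964380068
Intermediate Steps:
G(D, z) = (-7 + z**2)**2 (G(D, z) = (z**2 - 7)**2 = (-7 + z**2)**2)
Y = 3990 (Y = -(-399)*10 = -3*(-1330) = 3990)
(G(-217, -108) + J(132))*(y(-112) + Y) = ((-7 + (-108)**2)**2 - 43)*(-112 + 3990) = ((-7 + 11664)**2 - 43)*3878 = (11657**2 - 43)*3878 = (135885649 - 43)*3878 = 135885606*3878 = 526964380068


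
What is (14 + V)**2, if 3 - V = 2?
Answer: 225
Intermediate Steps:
V = 1 (V = 3 - 1*2 = 3 - 2 = 1)
(14 + V)**2 = (14 + 1)**2 = 15**2 = 225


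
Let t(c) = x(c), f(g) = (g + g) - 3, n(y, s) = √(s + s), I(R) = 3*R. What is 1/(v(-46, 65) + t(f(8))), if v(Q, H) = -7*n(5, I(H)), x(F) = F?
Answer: -1/1457 - 7*√390/18941 ≈ -0.0079847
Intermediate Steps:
n(y, s) = √2*√s (n(y, s) = √(2*s) = √2*√s)
f(g) = -3 + 2*g (f(g) = 2*g - 3 = -3 + 2*g)
v(Q, H) = -7*√6*√H (v(Q, H) = -7*√2*√(3*H) = -7*√2*√3*√H = -7*√6*√H)
t(c) = c
1/(v(-46, 65) + t(f(8))) = 1/(-7*√6*√65 + (-3 + 2*8)) = 1/(-7*√390 + (-3 + 16)) = 1/(-7*√390 + 13) = 1/(13 - 7*√390)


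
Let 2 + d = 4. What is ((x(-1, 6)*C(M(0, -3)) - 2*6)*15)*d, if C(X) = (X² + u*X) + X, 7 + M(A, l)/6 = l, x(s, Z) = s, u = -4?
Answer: -113760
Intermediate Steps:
M(A, l) = -42 + 6*l
d = 2 (d = -2 + 4 = 2)
C(X) = X² - 3*X (C(X) = (X² - 4*X) + X = X² - 3*X)
((x(-1, 6)*C(M(0, -3)) - 2*6)*15)*d = ((-(-42 + 6*(-3))*(-3 + (-42 + 6*(-3))) - 2*6)*15)*2 = ((-(-42 - 18)*(-3 + (-42 - 18)) - 12)*15)*2 = ((-(-60)*(-3 - 60) - 12)*15)*2 = ((-(-60)*(-63) - 12)*15)*2 = ((-1*3780 - 12)*15)*2 = ((-3780 - 12)*15)*2 = -3792*15*2 = -56880*2 = -113760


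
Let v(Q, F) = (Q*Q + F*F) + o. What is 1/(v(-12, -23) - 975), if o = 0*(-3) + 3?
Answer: -1/299 ≈ -0.0033445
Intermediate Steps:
o = 3 (o = 0 + 3 = 3)
v(Q, F) = 3 + F² + Q² (v(Q, F) = (Q*Q + F*F) + 3 = (Q² + F²) + 3 = (F² + Q²) + 3 = 3 + F² + Q²)
1/(v(-12, -23) - 975) = 1/((3 + (-23)² + (-12)²) - 975) = 1/((3 + 529 + 144) - 975) = 1/(676 - 975) = 1/(-299) = -1/299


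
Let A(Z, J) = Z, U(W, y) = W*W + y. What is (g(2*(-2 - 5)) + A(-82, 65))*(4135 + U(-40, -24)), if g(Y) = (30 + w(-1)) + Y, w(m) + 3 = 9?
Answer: -342660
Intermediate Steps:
w(m) = 6 (w(m) = -3 + 9 = 6)
g(Y) = 36 + Y (g(Y) = (30 + 6) + Y = 36 + Y)
U(W, y) = y + W² (U(W, y) = W² + y = y + W²)
(g(2*(-2 - 5)) + A(-82, 65))*(4135 + U(-40, -24)) = ((36 + 2*(-2 - 5)) - 82)*(4135 + (-24 + (-40)²)) = ((36 + 2*(-7)) - 82)*(4135 + (-24 + 1600)) = ((36 - 14) - 82)*(4135 + 1576) = (22 - 82)*5711 = -60*5711 = -342660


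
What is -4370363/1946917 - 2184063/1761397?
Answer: -11950133660882/3429293763049 ≈ -3.4847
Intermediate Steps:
-4370363/1946917 - 2184063/1761397 = -11950133660882/3429293763049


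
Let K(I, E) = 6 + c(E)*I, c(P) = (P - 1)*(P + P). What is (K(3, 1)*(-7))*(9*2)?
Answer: -756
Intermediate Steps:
c(P) = 2*P*(-1 + P) (c(P) = (-1 + P)*(2*P) = 2*P*(-1 + P))
K(I, E) = 6 + 2*E*I*(-1 + E) (K(I, E) = 6 + (2*E*(-1 + E))*I = 6 + 2*E*I*(-1 + E))
(K(3, 1)*(-7))*(9*2) = ((6 + 2*1*3*(-1 + 1))*(-7))*(9*2) = ((6 + 2*1*3*0)*(-7))*18 = ((6 + 0)*(-7))*18 = (6*(-7))*18 = -42*18 = -756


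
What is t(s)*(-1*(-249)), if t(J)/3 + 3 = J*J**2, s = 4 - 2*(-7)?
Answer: 4354263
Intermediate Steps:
s = 18 (s = 4 + 14 = 18)
t(J) = -9 + 3*J**3 (t(J) = -9 + 3*(J*J**2) = -9 + 3*J**3)
t(s)*(-1*(-249)) = (-9 + 3*18**3)*(-1*(-249)) = (-9 + 3*5832)*249 = (-9 + 17496)*249 = 17487*249 = 4354263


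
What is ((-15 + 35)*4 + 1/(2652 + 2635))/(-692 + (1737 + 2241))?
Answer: 422961/17373082 ≈ 0.024346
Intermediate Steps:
((-15 + 35)*4 + 1/(2652 + 2635))/(-692 + (1737 + 2241)) = (20*4 + 1/5287)/(-692 + 3978) = (80 + 1/5287)/3286 = (422961/5287)*(1/3286) = 422961/17373082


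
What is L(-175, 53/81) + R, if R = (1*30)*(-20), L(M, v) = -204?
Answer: -804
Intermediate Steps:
R = -600 (R = 30*(-20) = -600)
L(-175, 53/81) + R = -204 - 600 = -804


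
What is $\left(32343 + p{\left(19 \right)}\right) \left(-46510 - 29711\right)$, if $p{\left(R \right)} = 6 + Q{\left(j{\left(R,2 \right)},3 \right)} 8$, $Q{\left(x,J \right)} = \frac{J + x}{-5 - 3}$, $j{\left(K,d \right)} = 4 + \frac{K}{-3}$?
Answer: $-2465622315$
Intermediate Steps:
$j{\left(K,d \right)} = 4 - \frac{K}{3}$ ($j{\left(K,d \right)} = 4 + K \left(- \frac{1}{3}\right) = 4 - \frac{K}{3}$)
$Q{\left(x,J \right)} = - \frac{J}{8} - \frac{x}{8}$ ($Q{\left(x,J \right)} = \frac{J + x}{-8} = \left(J + x\right) \left(- \frac{1}{8}\right) = - \frac{J}{8} - \frac{x}{8}$)
$p{\left(R \right)} = -1 + \frac{R}{3}$ ($p{\left(R \right)} = 6 + \left(\left(- \frac{1}{8}\right) 3 - \frac{4 - \frac{R}{3}}{8}\right) 8 = 6 + \left(- \frac{3}{8} + \left(- \frac{1}{2} + \frac{R}{24}\right)\right) 8 = 6 + \left(- \frac{7}{8} + \frac{R}{24}\right) 8 = 6 + \left(-7 + \frac{R}{3}\right) = -1 + \frac{R}{3}$)
$\left(32343 + p{\left(19 \right)}\right) \left(-46510 - 29711\right) = \left(32343 + \left(-1 + \frac{1}{3} \cdot 19\right)\right) \left(-46510 - 29711\right) = \left(32343 + \left(-1 + \frac{19}{3}\right)\right) \left(-76221\right) = \left(32343 + \frac{16}{3}\right) \left(-76221\right) = \frac{97045}{3} \left(-76221\right) = -2465622315$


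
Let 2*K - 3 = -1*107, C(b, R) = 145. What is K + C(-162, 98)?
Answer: 93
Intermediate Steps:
K = -52 (K = 3/2 + (-1*107)/2 = 3/2 + (½)*(-107) = 3/2 - 107/2 = -52)
K + C(-162, 98) = -52 + 145 = 93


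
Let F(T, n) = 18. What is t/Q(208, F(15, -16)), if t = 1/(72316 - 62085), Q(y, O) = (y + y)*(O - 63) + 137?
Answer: -1/190122673 ≈ -5.2598e-9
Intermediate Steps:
Q(y, O) = 137 + 2*y*(-63 + O) (Q(y, O) = (2*y)*(-63 + O) + 137 = 2*y*(-63 + O) + 137 = 137 + 2*y*(-63 + O))
t = 1/10231 ≈ 9.7742e-5
t/Q(208, F(15, -16)) = 1/(10231*(137 - 126*208 + 2*18*208)) = 1/(10231*(137 - 26208 + 7488)) = (1/10231)/(-18583) = (1/10231)*(-1/18583) = -1/190122673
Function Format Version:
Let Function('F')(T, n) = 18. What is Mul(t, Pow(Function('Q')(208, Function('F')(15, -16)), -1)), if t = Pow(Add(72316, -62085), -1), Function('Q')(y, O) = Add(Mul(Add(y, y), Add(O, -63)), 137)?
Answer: Rational(-1, 190122673) ≈ -5.2598e-9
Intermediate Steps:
Function('Q')(y, O) = Add(137, Mul(2, y, Add(-63, O))) (Function('Q')(y, O) = Add(Mul(Mul(2, y), Add(-63, O)), 137) = Add(Mul(2, y, Add(-63, O)), 137) = Add(137, Mul(2, y, Add(-63, O))))
t = Rational(1, 10231) (t = Pow(10231, -1) = Rational(1, 10231) ≈ 9.7742e-5)
Mul(t, Pow(Function('Q')(208, Function('F')(15, -16)), -1)) = Mul(Rational(1, 10231), Pow(Add(137, Mul(-126, 208), Mul(2, 18, 208)), -1)) = Mul(Rational(1, 10231), Pow(Add(137, -26208, 7488), -1)) = Mul(Rational(1, 10231), Pow(-18583, -1)) = Mul(Rational(1, 10231), Rational(-1, 18583)) = Rational(-1, 190122673)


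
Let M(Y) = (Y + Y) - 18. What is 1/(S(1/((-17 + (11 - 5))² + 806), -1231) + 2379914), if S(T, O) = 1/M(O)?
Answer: 2480/5902186719 ≈ 4.2018e-7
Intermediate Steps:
M(Y) = -18 + 2*Y (M(Y) = 2*Y - 18 = -18 + 2*Y)
S(T, O) = 1/(-18 + 2*O)
1/(S(1/((-17 + (11 - 5))² + 806), -1231) + 2379914) = 1/(1/(2*(-9 - 1231)) + 2379914) = 1/((½)/(-1240) + 2379914) = 1/((½)*(-1/1240) + 2379914) = 1/(-1/2480 + 2379914) = 1/(5902186719/2480) = 2480/5902186719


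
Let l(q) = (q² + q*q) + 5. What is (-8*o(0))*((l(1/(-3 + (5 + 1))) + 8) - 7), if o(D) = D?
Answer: 0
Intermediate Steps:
l(q) = 5 + 2*q² (l(q) = (q² + q²) + 5 = 2*q² + 5 = 5 + 2*q²)
(-8*o(0))*((l(1/(-3 + (5 + 1))) + 8) - 7) = (-8*0)*(((5 + 2*(1/(-3 + (5 + 1)))²) + 8) - 7) = 0*(((5 + 2*(1/(-3 + 6))²) + 8) - 7) = 0*(((5 + 2*(1/3)²) + 8) - 7) = 0*(((5 + 2*(⅓)²) + 8) - 7) = 0*(((5 + 2*(⅑)) + 8) - 7) = 0*(((5 + 2/9) + 8) - 7) = 0*((47/9 + 8) - 7) = 0*(119/9 - 7) = 0*(56/9) = 0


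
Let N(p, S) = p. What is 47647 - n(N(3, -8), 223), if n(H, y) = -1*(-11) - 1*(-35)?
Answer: 47601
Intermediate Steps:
n(H, y) = 46 (n(H, y) = 11 + 35 = 46)
47647 - n(N(3, -8), 223) = 47647 - 1*46 = 47647 - 46 = 47601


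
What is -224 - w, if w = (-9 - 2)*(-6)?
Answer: -290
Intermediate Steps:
w = 66 (w = -11*(-6) = 66)
-224 - w = -224 - 1*66 = -224 - 66 = -290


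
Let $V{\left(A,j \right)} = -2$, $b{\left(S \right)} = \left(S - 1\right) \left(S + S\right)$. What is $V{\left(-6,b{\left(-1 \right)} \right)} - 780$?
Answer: $-782$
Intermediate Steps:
$b{\left(S \right)} = 2 S \left(-1 + S\right)$ ($b{\left(S \right)} = \left(-1 + S\right) 2 S = 2 S \left(-1 + S\right)$)
$V{\left(-6,b{\left(-1 \right)} \right)} - 780 = -2 - 780 = -782$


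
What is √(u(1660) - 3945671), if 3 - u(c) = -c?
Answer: 2*I*√986002 ≈ 1986.0*I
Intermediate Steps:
u(c) = 3 + c (u(c) = 3 - (-1)*c = 3 + c)
√(u(1660) - 3945671) = √((3 + 1660) - 3945671) = √(1663 - 3945671) = √(-3944008) = 2*I*√986002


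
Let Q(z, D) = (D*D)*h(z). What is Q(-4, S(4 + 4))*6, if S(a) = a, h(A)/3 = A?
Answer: -4608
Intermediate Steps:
h(A) = 3*A
Q(z, D) = 3*z*D² (Q(z, D) = (D*D)*(3*z) = D²*(3*z) = 3*z*D²)
Q(-4, S(4 + 4))*6 = (3*(-4)*(4 + 4)²)*6 = (3*(-4)*8²)*6 = (3*(-4)*64)*6 = -768*6 = -4608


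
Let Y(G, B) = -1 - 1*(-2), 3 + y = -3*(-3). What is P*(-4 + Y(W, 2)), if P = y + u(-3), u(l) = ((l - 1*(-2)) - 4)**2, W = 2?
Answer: -93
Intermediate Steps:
y = 6 (y = -3 - 3*(-3) = -3 + 9 = 6)
Y(G, B) = 1 (Y(G, B) = -1 + 2 = 1)
u(l) = (-2 + l)**2 (u(l) = ((l + 2) - 4)**2 = ((2 + l) - 4)**2 = (-2 + l)**2)
P = 31 (P = 6 + (-2 - 3)**2 = 6 + (-5)**2 = 6 + 25 = 31)
P*(-4 + Y(W, 2)) = 31*(-4 + 1) = 31*(-3) = -93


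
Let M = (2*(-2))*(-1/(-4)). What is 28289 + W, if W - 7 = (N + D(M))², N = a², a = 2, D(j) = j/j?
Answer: 28321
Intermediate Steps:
M = -1 (M = -(-4)*(-1)/4 = -4*¼ = -1)
D(j) = 1
N = 4 (N = 2² = 4)
W = 32 (W = 7 + (4 + 1)² = 7 + 5² = 7 + 25 = 32)
28289 + W = 28289 + 32 = 28321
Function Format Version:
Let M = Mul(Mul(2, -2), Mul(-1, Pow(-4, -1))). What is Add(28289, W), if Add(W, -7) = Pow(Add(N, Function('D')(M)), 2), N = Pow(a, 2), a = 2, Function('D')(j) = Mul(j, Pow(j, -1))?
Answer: 28321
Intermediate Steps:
M = -1 (M = Mul(-4, Mul(-1, Rational(-1, 4))) = Mul(-4, Rational(1, 4)) = -1)
Function('D')(j) = 1
N = 4 (N = Pow(2, 2) = 4)
W = 32 (W = Add(7, Pow(Add(4, 1), 2)) = Add(7, Pow(5, 2)) = Add(7, 25) = 32)
Add(28289, W) = Add(28289, 32) = 28321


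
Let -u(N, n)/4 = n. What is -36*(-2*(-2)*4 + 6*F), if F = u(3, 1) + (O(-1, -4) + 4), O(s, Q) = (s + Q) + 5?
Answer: -576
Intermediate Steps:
O(s, Q) = 5 + Q + s (O(s, Q) = (Q + s) + 5 = 5 + Q + s)
u(N, n) = -4*n
F = 0 (F = -4*1 + ((5 - 4 - 1) + 4) = -4 + (0 + 4) = -4 + 4 = 0)
-36*(-2*(-2)*4 + 6*F) = -36*(-2*(-2)*4 + 6*0) = -36*(4*4 + 0) = -36*(16 + 0) = -36*16 = -576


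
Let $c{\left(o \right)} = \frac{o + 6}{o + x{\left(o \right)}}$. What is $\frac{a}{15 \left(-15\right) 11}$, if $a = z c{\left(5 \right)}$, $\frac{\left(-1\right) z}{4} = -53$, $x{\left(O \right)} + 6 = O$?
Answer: $- \frac{53}{225} \approx -0.23556$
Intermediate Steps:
$x{\left(O \right)} = -6 + O$
$z = 212$ ($z = \left(-4\right) \left(-53\right) = 212$)
$c{\left(o \right)} = \frac{6 + o}{-6 + 2 o}$ ($c{\left(o \right)} = \frac{o + 6}{o + \left(-6 + o\right)} = \frac{6 + o}{-6 + 2 o}$)
$a = 583$ ($a = 212 \frac{6 + 5}{2 \left(-3 + 5\right)} = 212 \cdot \frac{1}{2} \cdot \frac{1}{2} \cdot 11 = 212 \cdot \frac{11}{4} = 583$)
$\frac{a}{15 \left(-15\right) 11} = \frac{583}{15 \left(-15\right) 11} = \frac{583}{\left(-225\right) 11} = \frac{583}{-2475} = 583 \left(- \frac{1}{2475}\right) = - \frac{53}{225}$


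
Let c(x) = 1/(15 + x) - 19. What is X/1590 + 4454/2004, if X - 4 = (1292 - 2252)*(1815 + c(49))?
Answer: -47891067/44255 ≈ -1082.2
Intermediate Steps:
c(x) = -19 + 1/(15 + x)
X = -1724171 (X = 4 + (1292 - 2252)*(1815 + (-284 - 19*49)/(15 + 49)) = 4 - 960*(1815 + (-284 - 931)/64) = 4 - 960*(1815 + (1/64)*(-1215)) = 4 - 960*(1815 - 1215/64) = 4 - 960*114945/64 = 4 - 1724175 = -1724171)
X/1590 + 4454/2004 = -1724171/1590 + 4454/2004 = -1724171*1/1590 + 4454*(1/2004) = -1724171/1590 + 2227/1002 = -47891067/44255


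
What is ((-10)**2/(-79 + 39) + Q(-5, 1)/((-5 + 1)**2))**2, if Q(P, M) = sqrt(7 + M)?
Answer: (-20 + sqrt(2))**2/64 ≈ 5.3974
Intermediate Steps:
((-10)**2/(-79 + 39) + Q(-5, 1)/((-5 + 1)**2))**2 = ((-10)**2/(-79 + 39) + sqrt(7 + 1)/((-5 + 1)**2))**2 = (100/(-40) + sqrt(8)/((-4)**2))**2 = (100*(-1/40) + (2*sqrt(2))/16)**2 = (-5/2 + (2*sqrt(2))*(1/16))**2 = (-5/2 + sqrt(2)/8)**2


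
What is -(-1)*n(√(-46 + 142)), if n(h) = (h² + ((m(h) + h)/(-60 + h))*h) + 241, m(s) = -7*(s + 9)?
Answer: 25447/73 + 363*√6/73 ≈ 360.77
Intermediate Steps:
m(s) = -63 - 7*s (m(s) = -7*(9 + s) = -63 - 7*s)
n(h) = 241 + h² + h*(-63 - 6*h)/(-60 + h) (n(h) = (h² + (((-63 - 7*h) + h)/(-60 + h))*h) + 241 = (h² + ((-63 - 6*h)/(-60 + h))*h) + 241 = (h² + h*(-63 - 6*h)/(-60 + h)) + 241 = 241 + h² + h*(-63 - 6*h)/(-60 + h))
-(-1)*n(√(-46 + 142)) = -(-1)*(-14460 + (√(-46 + 142))³ - 66*(√(-46 + 142))² + 178*√(-46 + 142))/(-60 + √(-46 + 142)) = -(-1)*(-14460 + (√96)³ - 66*(√96)² + 178*√96)/(-60 + √96) = -(-1)*(-14460 + (4*√6)³ - 66*(4*√6)² + 178*(4*√6))/(-60 + 4*√6) = -(-1)*(-14460 + 384*√6 - 66*96 + 712*√6)/(-60 + 4*√6) = -(-1)*(-14460 + 384*√6 - 6336 + 712*√6)/(-60 + 4*√6) = -(-1)*(-20796 + 1096*√6)/(-60 + 4*√6) = (-20796 + 1096*√6)/(-60 + 4*√6)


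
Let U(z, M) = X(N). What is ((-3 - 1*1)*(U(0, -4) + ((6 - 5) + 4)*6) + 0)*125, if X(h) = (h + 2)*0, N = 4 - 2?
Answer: -15000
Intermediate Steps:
N = 2
X(h) = 0 (X(h) = (2 + h)*0 = 0)
U(z, M) = 0
((-3 - 1*1)*(U(0, -4) + ((6 - 5) + 4)*6) + 0)*125 = ((-3 - 1*1)*(0 + ((6 - 5) + 4)*6) + 0)*125 = ((-3 - 1)*(0 + (1 + 4)*6) + 0)*125 = (-4*(0 + 5*6) + 0)*125 = (-4*(0 + 30) + 0)*125 = (-4*30 + 0)*125 = (-120 + 0)*125 = -120*125 = -15000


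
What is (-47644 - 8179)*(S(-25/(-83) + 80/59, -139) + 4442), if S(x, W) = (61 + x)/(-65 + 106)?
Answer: -49802950882918/200777 ≈ -2.4805e+8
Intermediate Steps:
S(x, W) = 61/41 + x/41 (S(x, W) = (61 + x)/41 = (61 + x)*(1/41) = 61/41 + x/41)
(-47644 - 8179)*(S(-25/(-83) + 80/59, -139) + 4442) = (-47644 - 8179)*((61/41 + (-25/(-83) + 80/59)/41) + 4442) = -55823*((61/41 + (-25*(-1/83) + 80*(1/59))/41) + 4442) = -55823*((61/41 + (25/83 + 80/59)/41) + 4442) = -55823*((61/41 + (1/41)*(8115/4897)) + 4442) = -55823*((61/41 + 8115/200777) + 4442) = -55823*(306832/200777 + 4442) = -55823*892158266/200777 = -49802950882918/200777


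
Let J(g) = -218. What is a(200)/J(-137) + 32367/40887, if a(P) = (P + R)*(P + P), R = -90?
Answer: -298661999/1485561 ≈ -201.04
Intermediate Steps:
a(P) = 2*P*(-90 + P) (a(P) = (P - 90)*(P + P) = (-90 + P)*(2*P) = 2*P*(-90 + P))
a(200)/J(-137) + 32367/40887 = (2*200*(-90 + 200))/(-218) + 32367/40887 = (2*200*110)*(-1/218) + 32367*(1/40887) = 44000*(-1/218) + 10789/13629 = -22000/109 + 10789/13629 = -298661999/1485561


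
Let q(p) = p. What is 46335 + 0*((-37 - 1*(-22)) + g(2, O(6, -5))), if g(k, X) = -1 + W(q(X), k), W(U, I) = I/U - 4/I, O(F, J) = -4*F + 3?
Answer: 46335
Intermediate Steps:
O(F, J) = 3 - 4*F
W(U, I) = -4/I + I/U
g(k, X) = -1 - 4/k + k/X (g(k, X) = -1 + (-4/k + k/X) = -1 - 4/k + k/X)
46335 + 0*((-37 - 1*(-22)) + g(2, O(6, -5))) = 46335 + 0*((-37 - 1*(-22)) + (-1 - 4/2 + 2/(3 - 4*6))) = 46335 + 0*((-37 + 22) + (-1 - 4*1/2 + 2/(3 - 24))) = 46335 + 0*(-15 + (-1 - 2 + 2/(-21))) = 46335 + 0*(-15 + (-1 - 2 + 2*(-1/21))) = 46335 + 0*(-15 + (-1 - 2 - 2/21)) = 46335 + 0*(-15 - 65/21) = 46335 + 0*(-380/21) = 46335 + 0 = 46335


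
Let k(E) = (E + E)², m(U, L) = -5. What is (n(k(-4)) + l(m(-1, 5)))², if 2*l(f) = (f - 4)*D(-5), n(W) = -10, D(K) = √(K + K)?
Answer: -205/2 + 90*I*√10 ≈ -102.5 + 284.6*I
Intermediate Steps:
k(E) = 4*E² (k(E) = (2*E)² = 4*E²)
D(K) = √2*√K (D(K) = √(2*K) = √2*√K)
l(f) = I*√10*(-4 + f)/2 (l(f) = ((f - 4)*(√2*√(-5)))/2 = ((-4 + f)*(√2*(I*√5)))/2 = ((-4 + f)*(I*√10))/2 = (I*√10*(-4 + f))/2 = I*√10*(-4 + f)/2)
(n(k(-4)) + l(m(-1, 5)))² = (-10 + I*√10*(-4 - 5)/2)² = (-10 + (½)*I*√10*(-9))² = (-10 - 9*I*√10/2)²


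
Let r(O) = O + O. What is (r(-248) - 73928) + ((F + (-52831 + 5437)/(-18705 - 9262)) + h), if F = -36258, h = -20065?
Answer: -3656553955/27967 ≈ -1.3075e+5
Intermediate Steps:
r(O) = 2*O
(r(-248) - 73928) + ((F + (-52831 + 5437)/(-18705 - 9262)) + h) = (2*(-248) - 73928) + ((-36258 + (-52831 + 5437)/(-18705 - 9262)) - 20065) = (-496 - 73928) + ((-36258 - 47394/(-27967)) - 20065) = -74424 + ((-36258 - 47394*(-1/27967)) - 20065) = -74424 + ((-36258 + 47394/27967) - 20065) = -74424 + (-1013980092/27967 - 20065) = -74424 - 1575137947/27967 = -3656553955/27967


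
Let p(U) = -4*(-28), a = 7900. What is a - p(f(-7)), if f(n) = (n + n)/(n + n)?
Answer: 7788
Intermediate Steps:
f(n) = 1 (f(n) = (2*n)/((2*n)) = (2*n)*(1/(2*n)) = 1)
p(U) = 112
a - p(f(-7)) = 7900 - 1*112 = 7900 - 112 = 7788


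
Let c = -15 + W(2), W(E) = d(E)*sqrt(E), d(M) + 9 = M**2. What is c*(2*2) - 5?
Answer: -65 - 20*sqrt(2) ≈ -93.284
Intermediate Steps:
d(M) = -9 + M**2
W(E) = sqrt(E)*(-9 + E**2) (W(E) = (-9 + E**2)*sqrt(E) = sqrt(E)*(-9 + E**2))
c = -15 - 5*sqrt(2) (c = -15 + sqrt(2)*(-9 + 2**2) = -15 + sqrt(2)*(-9 + 4) = -15 + sqrt(2)*(-5) = -15 - 5*sqrt(2) ≈ -22.071)
c*(2*2) - 5 = (-15 - 5*sqrt(2))*(2*2) - 5 = (-15 - 5*sqrt(2))*4 - 5 = (-60 - 20*sqrt(2)) - 5 = -65 - 20*sqrt(2)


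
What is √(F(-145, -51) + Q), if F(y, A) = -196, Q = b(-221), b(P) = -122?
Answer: I*√318 ≈ 17.833*I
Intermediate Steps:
Q = -122
√(F(-145, -51) + Q) = √(-196 - 122) = √(-318) = I*√318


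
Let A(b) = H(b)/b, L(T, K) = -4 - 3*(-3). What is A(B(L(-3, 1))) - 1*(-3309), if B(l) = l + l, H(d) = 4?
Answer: 16547/5 ≈ 3309.4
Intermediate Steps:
L(T, K) = 5 (L(T, K) = -4 + 9 = 5)
B(l) = 2*l
A(b) = 4/b
A(B(L(-3, 1))) - 1*(-3309) = 4/((2*5)) - 1*(-3309) = 4/10 + 3309 = 4*(⅒) + 3309 = ⅖ + 3309 = 16547/5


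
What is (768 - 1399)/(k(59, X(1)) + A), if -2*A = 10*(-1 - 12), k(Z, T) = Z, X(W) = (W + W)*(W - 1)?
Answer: -631/124 ≈ -5.0887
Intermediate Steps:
X(W) = 2*W*(-1 + W) (X(W) = (2*W)*(-1 + W) = 2*W*(-1 + W))
A = 65 (A = -5*(-1 - 12) = -5*(-13) = -½*(-130) = 65)
(768 - 1399)/(k(59, X(1)) + A) = (768 - 1399)/(59 + 65) = -631/124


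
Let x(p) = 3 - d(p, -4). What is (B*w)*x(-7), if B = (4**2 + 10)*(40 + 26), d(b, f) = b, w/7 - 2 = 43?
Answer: 5405400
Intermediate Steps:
w = 315 (w = 14 + 7*43 = 14 + 301 = 315)
B = 1716 (B = (16 + 10)*66 = 26*66 = 1716)
x(p) = 3 - p
(B*w)*x(-7) = (1716*315)*(3 - 1*(-7)) = 540540*(3 + 7) = 540540*10 = 5405400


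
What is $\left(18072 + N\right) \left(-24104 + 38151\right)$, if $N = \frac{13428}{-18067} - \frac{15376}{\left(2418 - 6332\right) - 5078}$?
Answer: $\frac{2577717925740133}{10153654} \approx 2.5387 \cdot 10^{8}$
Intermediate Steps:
$N = \frac{9815851}{10153654}$ ($N = 13428 \left(- \frac{1}{18067}\right) - \frac{15376}{-3914 - 5078} = - \frac{13428}{18067} - \frac{15376}{-8992} = - \frac{13428}{18067} - - \frac{961}{562} = - \frac{13428}{18067} + \frac{961}{562} = \frac{9815851}{10153654} \approx 0.96673$)
$\left(18072 + N\right) \left(-24104 + 38151\right) = \left(18072 + \frac{9815851}{10153654}\right) \left(-24104 + 38151\right) = \frac{183506650939}{10153654} \cdot 14047 = \frac{2577717925740133}{10153654}$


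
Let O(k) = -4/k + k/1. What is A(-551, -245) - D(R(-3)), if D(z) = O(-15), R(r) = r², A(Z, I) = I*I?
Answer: 900596/15 ≈ 60040.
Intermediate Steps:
A(Z, I) = I²
O(k) = k - 4/k (O(k) = -4/k + k*1 = -4/k + k = k - 4/k)
D(z) = -221/15 (D(z) = -15 - 4/(-15) = -15 - 4*(-1/15) = -15 + 4/15 = -221/15)
A(-551, -245) - D(R(-3)) = (-245)² - 1*(-221/15) = 60025 + 221/15 = 900596/15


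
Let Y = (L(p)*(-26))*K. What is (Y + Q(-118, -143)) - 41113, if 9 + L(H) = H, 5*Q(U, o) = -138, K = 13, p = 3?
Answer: -195563/5 ≈ -39113.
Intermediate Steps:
Q(U, o) = -138/5 (Q(U, o) = (⅕)*(-138) = -138/5)
L(H) = -9 + H
Y = 2028 (Y = ((-9 + 3)*(-26))*13 = -6*(-26)*13 = 156*13 = 2028)
(Y + Q(-118, -143)) - 41113 = (2028 - 138/5) - 41113 = 10002/5 - 41113 = -195563/5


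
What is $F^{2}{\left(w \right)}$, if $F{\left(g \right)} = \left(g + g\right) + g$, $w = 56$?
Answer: $28224$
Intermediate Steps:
$F{\left(g \right)} = 3 g$ ($F{\left(g \right)} = 2 g + g = 3 g$)
$F^{2}{\left(w \right)} = \left(3 \cdot 56\right)^{2} = 168^{2} = 28224$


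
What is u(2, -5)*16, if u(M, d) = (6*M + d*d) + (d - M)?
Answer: 480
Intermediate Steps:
u(M, d) = d + d**2 + 5*M (u(M, d) = (6*M + d**2) + (d - M) = (d**2 + 6*M) + (d - M) = d + d**2 + 5*M)
u(2, -5)*16 = (-5 + (-5)**2 + 5*2)*16 = (-5 + 25 + 10)*16 = 30*16 = 480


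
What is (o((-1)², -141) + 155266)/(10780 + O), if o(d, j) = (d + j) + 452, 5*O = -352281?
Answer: -777890/298381 ≈ -2.6070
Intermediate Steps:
O = -352281/5 (O = (⅕)*(-352281) = -352281/5 ≈ -70456.)
o(d, j) = 452 + d + j
(o((-1)², -141) + 155266)/(10780 + O) = ((452 + (-1)² - 141) + 155266)/(10780 - 352281/5) = ((452 + 1 - 141) + 155266)/(-298381/5) = (312 + 155266)*(-5/298381) = 155578*(-5/298381) = -777890/298381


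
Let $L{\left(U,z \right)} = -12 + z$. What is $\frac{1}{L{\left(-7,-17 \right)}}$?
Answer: $- \frac{1}{29} \approx -0.034483$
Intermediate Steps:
$\frac{1}{L{\left(-7,-17 \right)}} = \frac{1}{-12 - 17} = \frac{1}{-29} = - \frac{1}{29}$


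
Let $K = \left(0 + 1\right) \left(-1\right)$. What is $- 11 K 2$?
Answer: $22$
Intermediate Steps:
$K = -1$ ($K = 1 \left(-1\right) = -1$)
$- 11 K 2 = \left(-11\right) \left(-1\right) 2 = 11 \cdot 2 = 22$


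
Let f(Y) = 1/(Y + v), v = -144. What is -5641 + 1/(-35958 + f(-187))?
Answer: -67139740790/11902099 ≈ -5641.0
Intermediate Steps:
f(Y) = 1/(-144 + Y) (f(Y) = 1/(Y - 144) = 1/(-144 + Y))
-5641 + 1/(-35958 + f(-187)) = -5641 + 1/(-35958 + 1/(-144 - 187)) = -5641 + 1/(-35958 + 1/(-331)) = -5641 + 1/(-35958 - 1/331) = -5641 + 1/(-11902099/331) = -5641 - 331/11902099 = -67139740790/11902099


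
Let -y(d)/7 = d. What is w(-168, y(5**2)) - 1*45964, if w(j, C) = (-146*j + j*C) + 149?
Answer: 8113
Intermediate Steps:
y(d) = -7*d
w(j, C) = 149 - 146*j + C*j (w(j, C) = (-146*j + C*j) + 149 = 149 - 146*j + C*j)
w(-168, y(5**2)) - 1*45964 = (149 - 146*(-168) - 7*5**2*(-168)) - 1*45964 = (149 + 24528 - 7*25*(-168)) - 45964 = (149 + 24528 - 175*(-168)) - 45964 = (149 + 24528 + 29400) - 45964 = 54077 - 45964 = 8113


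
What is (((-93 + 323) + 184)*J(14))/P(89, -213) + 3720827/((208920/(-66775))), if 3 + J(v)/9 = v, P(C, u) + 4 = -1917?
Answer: -95459361806809/80267064 ≈ -1.1893e+6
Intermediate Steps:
P(C, u) = -1921 (P(C, u) = -4 - 1917 = -1921)
J(v) = -27 + 9*v
(((-93 + 323) + 184)*J(14))/P(89, -213) + 3720827/((208920/(-66775))) = (((-93 + 323) + 184)*(-27 + 9*14))/(-1921) + 3720827/((208920/(-66775))) = ((230 + 184)*(-27 + 126))*(-1/1921) + 3720827/((208920*(-1/66775))) = (414*99)*(-1/1921) + 3720827/(-41784/13355) = 40986*(-1/1921) + 3720827*(-13355/41784) = -40986/1921 - 49691644585/41784 = -95459361806809/80267064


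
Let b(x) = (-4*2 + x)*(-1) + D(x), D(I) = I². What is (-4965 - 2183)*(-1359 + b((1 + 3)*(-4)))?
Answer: 7712692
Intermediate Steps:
b(x) = 8 + x² - x (b(x) = (-4*2 + x)*(-1) + x² = (-8 + x)*(-1) + x² = (8 - x) + x² = 8 + x² - x)
(-4965 - 2183)*(-1359 + b((1 + 3)*(-4))) = (-4965 - 2183)*(-1359 + (8 + ((1 + 3)*(-4))² - (1 + 3)*(-4))) = -7148*(-1359 + (8 + (4*(-4))² - 4*(-4))) = -7148*(-1359 + (8 + (-16)² - 1*(-16))) = -7148*(-1359 + (8 + 256 + 16)) = -7148*(-1359 + 280) = -7148*(-1079) = 7712692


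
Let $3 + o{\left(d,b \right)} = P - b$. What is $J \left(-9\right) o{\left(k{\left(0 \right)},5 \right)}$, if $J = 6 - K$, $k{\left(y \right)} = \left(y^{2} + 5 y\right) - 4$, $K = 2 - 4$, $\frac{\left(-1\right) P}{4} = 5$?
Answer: $2016$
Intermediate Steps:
$P = -20$ ($P = \left(-4\right) 5 = -20$)
$K = -2$ ($K = 2 - 4 = -2$)
$k{\left(y \right)} = -4 + y^{2} + 5 y$
$o{\left(d,b \right)} = -23 - b$ ($o{\left(d,b \right)} = -3 - \left(20 + b\right) = -23 - b$)
$J = 8$ ($J = 6 - -2 = 6 + 2 = 8$)
$J \left(-9\right) o{\left(k{\left(0 \right)},5 \right)} = 8 \left(-9\right) \left(-23 - 5\right) = - 72 \left(-23 - 5\right) = \left(-72\right) \left(-28\right) = 2016$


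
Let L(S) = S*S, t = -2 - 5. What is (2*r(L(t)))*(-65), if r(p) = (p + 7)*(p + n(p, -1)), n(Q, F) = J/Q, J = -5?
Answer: -2491840/7 ≈ -3.5598e+5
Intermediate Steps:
t = -7
L(S) = S²
n(Q, F) = -5/Q
r(p) = (7 + p)*(p - 5/p) (r(p) = (p + 7)*(p - 5/p) = (7 + p)*(p - 5/p))
(2*r(L(t)))*(-65) = (2*(-5 + ((-7)²)² - 35/((-7)²) + 7*(-7)²))*(-65) = (2*(-5 + 49² - 35/49 + 7*49))*(-65) = (2*(-5 + 2401 - 35*1/49 + 343))*(-65) = (2*(-5 + 2401 - 5/7 + 343))*(-65) = (2*(19168/7))*(-65) = (38336/7)*(-65) = -2491840/7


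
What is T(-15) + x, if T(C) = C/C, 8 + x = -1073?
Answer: -1080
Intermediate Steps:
x = -1081 (x = -8 - 1073 = -1081)
T(C) = 1
T(-15) + x = 1 - 1081 = -1080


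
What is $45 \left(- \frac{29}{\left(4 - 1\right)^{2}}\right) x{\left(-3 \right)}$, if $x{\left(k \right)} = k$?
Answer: $435$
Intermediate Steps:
$45 \left(- \frac{29}{\left(4 - 1\right)^{2}}\right) x{\left(-3 \right)} = 45 \left(- \frac{29}{\left(4 - 1\right)^{2}}\right) \left(-3\right) = 45 \left(- \frac{29}{3^{2}}\right) \left(-3\right) = 45 \left(- \frac{29}{9}\right) \left(-3\right) = \left(-145\right) \left(-3\right) = 435$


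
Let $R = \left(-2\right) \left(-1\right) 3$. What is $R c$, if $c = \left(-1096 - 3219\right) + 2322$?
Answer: $-11958$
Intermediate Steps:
$R = 6$ ($R = 2 \cdot 3 = 6$)
$c = -1993$ ($c = -4315 + 2322 = -1993$)
$R c = 6 \left(-1993\right) = -11958$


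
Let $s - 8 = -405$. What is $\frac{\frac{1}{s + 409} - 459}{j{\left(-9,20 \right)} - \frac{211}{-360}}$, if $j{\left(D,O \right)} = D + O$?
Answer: $- \frac{165210}{4171} \approx -39.609$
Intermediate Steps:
$s = -397$ ($s = 8 - 405 = -397$)
$\frac{\frac{1}{s + 409} - 459}{j{\left(-9,20 \right)} - \frac{211}{-360}} = \frac{\frac{1}{-397 + 409} - 459}{\left(-9 + 20\right) - \frac{211}{-360}} = \frac{\frac{1}{12} - 459}{11 - - \frac{211}{360}} = \frac{\frac{1}{12} - 459}{11 + \frac{211}{360}} = - \frac{5507}{12 \cdot \frac{4171}{360}} = \left(- \frac{5507}{12}\right) \frac{360}{4171} = - \frac{165210}{4171}$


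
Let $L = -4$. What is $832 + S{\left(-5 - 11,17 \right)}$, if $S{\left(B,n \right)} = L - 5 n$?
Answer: $743$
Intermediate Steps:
$S{\left(B,n \right)} = -4 - 5 n$
$832 + S{\left(-5 - 11,17 \right)} = 832 - 89 = 743$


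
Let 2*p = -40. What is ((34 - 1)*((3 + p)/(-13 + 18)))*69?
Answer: -38709/5 ≈ -7741.8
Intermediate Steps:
p = -20 (p = (1/2)*(-40) = -20)
((34 - 1)*((3 + p)/(-13 + 18)))*69 = ((34 - 1)*((3 - 20)/(-13 + 18)))*69 = (33*(-17/5))*69 = -561/5*69 = -38709/5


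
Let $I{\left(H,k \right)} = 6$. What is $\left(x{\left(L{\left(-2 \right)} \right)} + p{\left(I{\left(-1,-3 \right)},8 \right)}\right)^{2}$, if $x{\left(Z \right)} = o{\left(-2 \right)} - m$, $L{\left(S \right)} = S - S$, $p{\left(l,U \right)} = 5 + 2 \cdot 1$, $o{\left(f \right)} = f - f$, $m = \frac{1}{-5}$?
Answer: $\frac{1296}{25} \approx 51.84$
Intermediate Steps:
$m = - \frac{1}{5} \approx -0.2$
$o{\left(f \right)} = 0$
$p{\left(l,U \right)} = 7$ ($p{\left(l,U \right)} = 5 + 2 = 7$)
$L{\left(S \right)} = 0$
$x{\left(Z \right)} = \frac{1}{5}$ ($x{\left(Z \right)} = 0 - - \frac{1}{5} = 0 + \frac{1}{5} = \frac{1}{5}$)
$\left(x{\left(L{\left(-2 \right)} \right)} + p{\left(I{\left(-1,-3 \right)},8 \right)}\right)^{2} = \left(\frac{1}{5} + 7\right)^{2} = \left(\frac{36}{5}\right)^{2} = \frac{1296}{25}$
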